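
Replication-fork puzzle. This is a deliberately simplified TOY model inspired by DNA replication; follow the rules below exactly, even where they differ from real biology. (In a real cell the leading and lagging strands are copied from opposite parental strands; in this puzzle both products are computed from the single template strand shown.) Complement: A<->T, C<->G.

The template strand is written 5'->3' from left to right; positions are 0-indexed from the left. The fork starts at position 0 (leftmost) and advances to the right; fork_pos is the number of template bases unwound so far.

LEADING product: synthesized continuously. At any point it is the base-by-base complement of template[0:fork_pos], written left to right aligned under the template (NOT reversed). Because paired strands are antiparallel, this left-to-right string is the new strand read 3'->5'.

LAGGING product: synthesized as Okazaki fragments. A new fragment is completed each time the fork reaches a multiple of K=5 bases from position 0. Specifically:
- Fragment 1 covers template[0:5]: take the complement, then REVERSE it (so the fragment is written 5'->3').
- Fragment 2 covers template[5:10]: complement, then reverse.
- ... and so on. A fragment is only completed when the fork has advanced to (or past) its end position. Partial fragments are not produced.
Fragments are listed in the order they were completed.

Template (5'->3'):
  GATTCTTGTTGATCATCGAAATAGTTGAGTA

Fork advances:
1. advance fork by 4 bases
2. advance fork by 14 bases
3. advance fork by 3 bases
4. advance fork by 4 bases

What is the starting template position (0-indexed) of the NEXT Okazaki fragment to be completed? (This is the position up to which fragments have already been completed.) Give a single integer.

Answer: 25

Derivation:
Step 1: advance 4 -> fork_pos = 0 + 4 = 4. Next multiple of 5 is 5 (not reached); still 0 fragment(s).
Step 2: advance 14 -> fork_pos = 4 + 14 = 18. Reached multiple(s) of 5: 5, 10, 15 -> fragments 1-3 completed (3 total).
Step 3: advance 3 -> fork_pos = 18 + 3 = 21. Reached multiple(s) of 5: 20 -> fragment 4 completed (4 total).
Step 4: advance 4 -> fork_pos = 21 + 4 = 25. Reached multiple(s) of 5: 25 -> fragment 5 completed (5 total).
5 fragment(s) completed, covering template[0:25] (5 x 5 = 25). The next fragment, fragment 6, covers template[25:30], so it starts at position 25.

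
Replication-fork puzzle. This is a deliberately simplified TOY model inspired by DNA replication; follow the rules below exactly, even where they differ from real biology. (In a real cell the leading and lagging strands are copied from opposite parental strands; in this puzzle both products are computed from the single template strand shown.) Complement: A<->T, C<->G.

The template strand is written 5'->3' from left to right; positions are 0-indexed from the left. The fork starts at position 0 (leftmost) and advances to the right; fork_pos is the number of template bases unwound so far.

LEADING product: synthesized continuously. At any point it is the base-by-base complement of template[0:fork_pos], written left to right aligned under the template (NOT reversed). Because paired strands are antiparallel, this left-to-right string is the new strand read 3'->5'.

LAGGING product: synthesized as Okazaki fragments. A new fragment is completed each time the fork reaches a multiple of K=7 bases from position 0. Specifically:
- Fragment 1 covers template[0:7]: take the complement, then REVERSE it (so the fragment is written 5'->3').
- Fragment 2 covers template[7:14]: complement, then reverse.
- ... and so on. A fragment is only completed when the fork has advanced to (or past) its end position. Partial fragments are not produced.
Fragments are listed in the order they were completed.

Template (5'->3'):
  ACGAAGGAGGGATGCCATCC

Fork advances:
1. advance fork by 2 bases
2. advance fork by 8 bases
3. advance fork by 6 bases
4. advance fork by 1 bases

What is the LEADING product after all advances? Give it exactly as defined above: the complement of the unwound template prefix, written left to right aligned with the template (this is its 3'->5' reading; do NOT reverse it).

Answer: TGCTTCCTCCCTACGGT

Derivation:
Step 1: advance 2 -> fork_pos = 0 + 2 = 2.
Step 2: advance 8 -> fork_pos = 2 + 8 = 10.
Step 3: advance 6 -> fork_pos = 10 + 6 = 16.
Step 4: advance 1 -> fork_pos = 16 + 1 = 17.
Unwound prefix: template[0:17] = ACGAAGGAGGGATGCCA
Complement it base by base (A<->T, C<->G), keeping left-to-right order:
  [0:5] ACGAA -> TGCTT
  [5:10] GGAGG -> CCTCC
  [10:15] GATGC -> CTACG
  [15:17] CA -> GT
Concatenate: TGCTTCCTCCCTACGGT (length 17; written aligned with the template, i.e. 3'->5').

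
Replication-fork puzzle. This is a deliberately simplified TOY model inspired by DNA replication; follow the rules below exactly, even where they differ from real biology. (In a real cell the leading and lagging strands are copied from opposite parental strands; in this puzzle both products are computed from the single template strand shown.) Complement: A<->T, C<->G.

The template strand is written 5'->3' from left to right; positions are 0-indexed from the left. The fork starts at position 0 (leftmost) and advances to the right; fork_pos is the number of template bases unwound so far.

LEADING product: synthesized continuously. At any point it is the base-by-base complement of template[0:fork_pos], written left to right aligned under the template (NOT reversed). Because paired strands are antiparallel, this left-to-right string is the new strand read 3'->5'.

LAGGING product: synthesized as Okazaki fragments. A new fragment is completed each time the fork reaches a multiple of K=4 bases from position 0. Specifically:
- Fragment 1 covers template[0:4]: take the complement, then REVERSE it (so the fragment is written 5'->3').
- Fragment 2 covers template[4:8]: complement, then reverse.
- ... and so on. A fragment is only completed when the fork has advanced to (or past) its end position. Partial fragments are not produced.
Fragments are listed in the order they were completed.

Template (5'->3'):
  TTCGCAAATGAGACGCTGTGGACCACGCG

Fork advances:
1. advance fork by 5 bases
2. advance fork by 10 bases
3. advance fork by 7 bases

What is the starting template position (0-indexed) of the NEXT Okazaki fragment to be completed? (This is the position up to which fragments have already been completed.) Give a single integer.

Answer: 20

Derivation:
Step 1: advance 5 -> fork_pos = 0 + 5 = 5. Reached multiple(s) of 4: 4 -> fragment 1 completed (1 total).
Step 2: advance 10 -> fork_pos = 5 + 10 = 15. Reached multiple(s) of 4: 8, 12 -> fragments 2-3 completed (3 total).
Step 3: advance 7 -> fork_pos = 15 + 7 = 22. Reached multiple(s) of 4: 16, 20 -> fragments 4-5 completed (5 total).
5 fragment(s) completed, covering template[0:20] (5 x 4 = 20). The next fragment, fragment 6, covers template[20:24], so it starts at position 20.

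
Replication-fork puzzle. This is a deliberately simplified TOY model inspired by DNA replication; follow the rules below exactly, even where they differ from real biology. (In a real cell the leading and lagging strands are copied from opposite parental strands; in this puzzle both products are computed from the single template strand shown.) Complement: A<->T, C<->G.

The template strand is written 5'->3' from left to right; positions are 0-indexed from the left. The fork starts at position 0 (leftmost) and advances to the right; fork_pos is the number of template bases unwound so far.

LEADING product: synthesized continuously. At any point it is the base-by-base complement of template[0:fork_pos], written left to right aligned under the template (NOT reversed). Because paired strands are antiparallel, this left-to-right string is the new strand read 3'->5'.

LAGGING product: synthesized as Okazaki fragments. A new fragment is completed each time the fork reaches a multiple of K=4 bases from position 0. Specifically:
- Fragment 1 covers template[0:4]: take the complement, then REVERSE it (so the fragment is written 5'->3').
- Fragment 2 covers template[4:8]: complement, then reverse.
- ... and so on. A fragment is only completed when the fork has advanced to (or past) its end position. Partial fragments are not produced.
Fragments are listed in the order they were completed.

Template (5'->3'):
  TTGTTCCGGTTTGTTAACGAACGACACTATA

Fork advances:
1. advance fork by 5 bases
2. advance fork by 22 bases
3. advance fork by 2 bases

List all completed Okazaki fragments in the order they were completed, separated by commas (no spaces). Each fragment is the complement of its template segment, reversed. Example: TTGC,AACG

Step 1: advance 5 -> fork_pos = 0 + 5 = 5. Reached multiple(s) of 4: 4 -> fragment 1 completed (1 total).
Step 2: advance 22 -> fork_pos = 5 + 22 = 27. Reached multiple(s) of 4: 8, 12, 16, 20, 24 -> fragments 2-6 completed (6 total).
Step 3: advance 2 -> fork_pos = 27 + 2 = 29. Reached multiple(s) of 4: 28 -> fragment 7 completed (7 total).
Final fork_pos = 29, so 7 fragment(s) are complete. Build each: template segment -> complement -> reverse.
Fragment 1: template[0:4] = TTGT -> complement AACA -> reversed ACAA
Fragment 2: template[4:8] = TCCG -> complement AGGC -> reversed CGGA
Fragment 3: template[8:12] = GTTT -> complement CAAA -> reversed AAAC
Fragment 4: template[12:16] = GTTA -> complement CAAT -> reversed TAAC
Fragment 5: template[16:20] = ACGA -> complement TGCT -> reversed TCGT
Fragment 6: template[20:24] = ACGA -> complement TGCT -> reversed TCGT
Fragment 7: template[24:28] = CACT -> complement GTGA -> reversed AGTG

Answer: ACAA,CGGA,AAAC,TAAC,TCGT,TCGT,AGTG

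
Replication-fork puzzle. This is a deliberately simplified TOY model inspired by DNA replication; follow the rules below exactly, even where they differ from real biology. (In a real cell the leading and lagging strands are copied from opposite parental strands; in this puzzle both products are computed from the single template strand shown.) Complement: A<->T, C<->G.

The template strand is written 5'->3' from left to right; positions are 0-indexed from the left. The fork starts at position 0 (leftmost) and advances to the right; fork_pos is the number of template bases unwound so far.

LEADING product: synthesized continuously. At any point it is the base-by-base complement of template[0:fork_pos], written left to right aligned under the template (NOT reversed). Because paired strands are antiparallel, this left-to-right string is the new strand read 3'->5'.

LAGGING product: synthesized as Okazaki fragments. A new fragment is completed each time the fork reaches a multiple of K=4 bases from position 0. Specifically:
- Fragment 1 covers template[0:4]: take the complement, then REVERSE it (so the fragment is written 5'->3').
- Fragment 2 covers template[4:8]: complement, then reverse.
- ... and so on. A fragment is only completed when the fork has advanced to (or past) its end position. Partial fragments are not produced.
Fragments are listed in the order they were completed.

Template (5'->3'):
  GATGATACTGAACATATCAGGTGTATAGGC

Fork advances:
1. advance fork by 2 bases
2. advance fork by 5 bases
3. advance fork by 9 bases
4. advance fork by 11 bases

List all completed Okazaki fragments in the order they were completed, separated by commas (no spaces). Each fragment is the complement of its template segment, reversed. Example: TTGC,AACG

Answer: CATC,GTAT,TTCA,TATG,CTGA,ACAC

Derivation:
Step 1: advance 2 -> fork_pos = 0 + 2 = 2. Next multiple of 4 is 4 (not reached); still 0 fragment(s).
Step 2: advance 5 -> fork_pos = 2 + 5 = 7. Reached multiple(s) of 4: 4 -> fragment 1 completed (1 total).
Step 3: advance 9 -> fork_pos = 7 + 9 = 16. Reached multiple(s) of 4: 8, 12, 16 -> fragments 2-4 completed (4 total).
Step 4: advance 11 -> fork_pos = 16 + 11 = 27. Reached multiple(s) of 4: 20, 24 -> fragments 5-6 completed (6 total).
Final fork_pos = 27, so 6 fragment(s) are complete. Build each: template segment -> complement -> reverse.
Fragment 1: template[0:4] = GATG -> complement CTAC -> reversed CATC
Fragment 2: template[4:8] = ATAC -> complement TATG -> reversed GTAT
Fragment 3: template[8:12] = TGAA -> complement ACTT -> reversed TTCA
Fragment 4: template[12:16] = CATA -> complement GTAT -> reversed TATG
Fragment 5: template[16:20] = TCAG -> complement AGTC -> reversed CTGA
Fragment 6: template[20:24] = GTGT -> complement CACA -> reversed ACAC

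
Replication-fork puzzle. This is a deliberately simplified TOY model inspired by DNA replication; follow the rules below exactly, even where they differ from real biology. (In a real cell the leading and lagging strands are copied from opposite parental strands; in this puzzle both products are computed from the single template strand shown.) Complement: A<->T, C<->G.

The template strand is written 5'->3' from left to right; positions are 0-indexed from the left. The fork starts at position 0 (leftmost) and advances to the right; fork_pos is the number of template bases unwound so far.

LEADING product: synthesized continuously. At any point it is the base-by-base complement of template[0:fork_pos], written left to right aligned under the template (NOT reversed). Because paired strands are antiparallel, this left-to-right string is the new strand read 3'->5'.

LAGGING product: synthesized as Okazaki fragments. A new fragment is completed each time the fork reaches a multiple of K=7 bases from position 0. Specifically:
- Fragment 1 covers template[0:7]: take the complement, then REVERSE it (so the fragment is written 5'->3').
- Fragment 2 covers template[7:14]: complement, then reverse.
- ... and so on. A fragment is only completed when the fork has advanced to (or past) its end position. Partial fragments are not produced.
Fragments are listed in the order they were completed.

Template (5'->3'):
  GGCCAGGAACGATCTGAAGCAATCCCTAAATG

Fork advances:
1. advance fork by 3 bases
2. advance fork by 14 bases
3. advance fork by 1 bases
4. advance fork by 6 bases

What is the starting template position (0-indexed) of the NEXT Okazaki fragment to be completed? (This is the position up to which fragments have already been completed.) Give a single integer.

Step 1: advance 3 -> fork_pos = 0 + 3 = 3. Next multiple of 7 is 7 (not reached); still 0 fragment(s).
Step 2: advance 14 -> fork_pos = 3 + 14 = 17. Reached multiple(s) of 7: 7, 14 -> fragments 1-2 completed (2 total).
Step 3: advance 1 -> fork_pos = 17 + 1 = 18. Next multiple of 7 is 21 (not reached); still 2 fragment(s).
Step 4: advance 6 -> fork_pos = 18 + 6 = 24. Reached multiple(s) of 7: 21 -> fragment 3 completed (3 total).
3 fragment(s) completed, covering template[0:21] (3 x 7 = 21). The next fragment, fragment 4, covers template[21:28], so it starts at position 21.

Answer: 21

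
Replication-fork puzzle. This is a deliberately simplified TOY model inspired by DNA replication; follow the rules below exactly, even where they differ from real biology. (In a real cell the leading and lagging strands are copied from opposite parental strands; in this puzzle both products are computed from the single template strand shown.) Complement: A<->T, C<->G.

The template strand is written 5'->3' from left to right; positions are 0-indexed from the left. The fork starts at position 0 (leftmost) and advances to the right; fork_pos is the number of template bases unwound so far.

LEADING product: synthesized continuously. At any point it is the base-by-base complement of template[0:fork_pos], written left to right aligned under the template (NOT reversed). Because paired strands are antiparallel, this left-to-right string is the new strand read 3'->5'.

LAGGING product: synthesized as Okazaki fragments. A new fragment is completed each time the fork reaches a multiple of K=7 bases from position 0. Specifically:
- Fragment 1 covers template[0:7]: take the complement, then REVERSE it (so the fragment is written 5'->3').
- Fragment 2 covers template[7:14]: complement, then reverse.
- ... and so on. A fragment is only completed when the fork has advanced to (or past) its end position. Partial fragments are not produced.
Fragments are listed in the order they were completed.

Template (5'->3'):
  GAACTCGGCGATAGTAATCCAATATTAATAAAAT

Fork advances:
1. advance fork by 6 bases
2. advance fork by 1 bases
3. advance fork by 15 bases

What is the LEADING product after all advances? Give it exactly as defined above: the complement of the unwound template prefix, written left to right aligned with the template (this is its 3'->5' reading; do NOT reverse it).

Answer: CTTGAGCCGCTATCATTAGGTT

Derivation:
Step 1: advance 6 -> fork_pos = 0 + 6 = 6.
Step 2: advance 1 -> fork_pos = 6 + 1 = 7.
Step 3: advance 15 -> fork_pos = 7 + 15 = 22.
Unwound prefix: template[0:22] = GAACTCGGCGATAGTAATCCAA
Complement it base by base (A<->T, C<->G), keeping left-to-right order:
  [0:5] GAACT -> CTTGA
  [5:10] CGGCG -> GCCGC
  [10:15] ATAGT -> TATCA
  [15:20] AATCC -> TTAGG
  [20:22] AA -> TT
Concatenate: CTTGAGCCGCTATCATTAGGTT (length 22; written aligned with the template, i.e. 3'->5').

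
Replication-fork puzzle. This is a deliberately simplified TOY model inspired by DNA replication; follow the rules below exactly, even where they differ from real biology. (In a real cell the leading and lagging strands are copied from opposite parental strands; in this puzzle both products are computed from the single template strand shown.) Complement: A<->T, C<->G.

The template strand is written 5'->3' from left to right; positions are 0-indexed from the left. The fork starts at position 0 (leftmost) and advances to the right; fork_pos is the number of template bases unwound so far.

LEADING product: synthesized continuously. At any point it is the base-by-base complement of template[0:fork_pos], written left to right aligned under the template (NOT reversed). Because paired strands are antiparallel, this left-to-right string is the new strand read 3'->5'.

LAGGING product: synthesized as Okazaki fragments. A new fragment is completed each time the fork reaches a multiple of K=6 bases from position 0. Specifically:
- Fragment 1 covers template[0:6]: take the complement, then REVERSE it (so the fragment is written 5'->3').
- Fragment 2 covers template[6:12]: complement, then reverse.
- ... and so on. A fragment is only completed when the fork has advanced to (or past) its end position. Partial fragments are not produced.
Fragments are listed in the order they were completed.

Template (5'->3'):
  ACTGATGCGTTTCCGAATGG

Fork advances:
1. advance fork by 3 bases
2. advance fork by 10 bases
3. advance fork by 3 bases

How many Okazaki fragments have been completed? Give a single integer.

Step 1: advance 3 -> fork_pos = 0 + 3 = 3. Next multiple of 6 is 6 (not reached); still 0 fragment(s).
Step 2: advance 10 -> fork_pos = 3 + 10 = 13. Reached multiple(s) of 6: 6, 12 -> fragments 1-2 completed (2 total).
Step 3: advance 3 -> fork_pos = 13 + 3 = 16. Next multiple of 6 is 18 (not reached); still 2 fragment(s).
Check: final fork_pos = 16; the multiples of 6 that are <= 16 are 6..12 -> 16 // 6 = 2 completed fragment(s).

Answer: 2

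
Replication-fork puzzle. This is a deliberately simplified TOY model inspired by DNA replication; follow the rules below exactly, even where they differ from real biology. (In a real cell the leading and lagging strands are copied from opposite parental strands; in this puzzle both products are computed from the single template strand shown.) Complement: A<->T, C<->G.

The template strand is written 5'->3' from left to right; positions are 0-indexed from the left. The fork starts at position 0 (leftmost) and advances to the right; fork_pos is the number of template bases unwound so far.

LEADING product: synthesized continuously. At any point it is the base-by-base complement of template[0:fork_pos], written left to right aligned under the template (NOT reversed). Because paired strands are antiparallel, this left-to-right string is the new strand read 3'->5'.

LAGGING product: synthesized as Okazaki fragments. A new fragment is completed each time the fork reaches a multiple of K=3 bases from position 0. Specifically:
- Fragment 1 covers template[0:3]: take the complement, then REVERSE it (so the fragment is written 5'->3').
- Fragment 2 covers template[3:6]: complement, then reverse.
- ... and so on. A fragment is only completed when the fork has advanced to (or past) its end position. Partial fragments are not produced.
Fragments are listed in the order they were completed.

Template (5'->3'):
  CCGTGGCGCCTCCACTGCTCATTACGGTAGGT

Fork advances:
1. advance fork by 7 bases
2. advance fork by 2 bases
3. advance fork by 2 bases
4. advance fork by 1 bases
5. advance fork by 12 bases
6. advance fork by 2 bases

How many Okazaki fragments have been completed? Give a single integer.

Answer: 8

Derivation:
Step 1: advance 7 -> fork_pos = 0 + 7 = 7. Reached multiple(s) of 3: 3, 6 -> fragments 1-2 completed (2 total).
Step 2: advance 2 -> fork_pos = 7 + 2 = 9. Reached multiple(s) of 3: 9 -> fragment 3 completed (3 total).
Step 3: advance 2 -> fork_pos = 9 + 2 = 11. Next multiple of 3 is 12 (not reached); still 3 fragment(s).
Step 4: advance 1 -> fork_pos = 11 + 1 = 12. Reached multiple(s) of 3: 12 -> fragment 4 completed (4 total).
Step 5: advance 12 -> fork_pos = 12 + 12 = 24. Reached multiple(s) of 3: 15, 18, 21, 24 -> fragments 5-8 completed (8 total).
Step 6: advance 2 -> fork_pos = 24 + 2 = 26. Next multiple of 3 is 27 (not reached); still 8 fragment(s).
Check: final fork_pos = 26; the multiples of 3 that are <= 26 are 3..24 -> 26 // 3 = 8 completed fragment(s).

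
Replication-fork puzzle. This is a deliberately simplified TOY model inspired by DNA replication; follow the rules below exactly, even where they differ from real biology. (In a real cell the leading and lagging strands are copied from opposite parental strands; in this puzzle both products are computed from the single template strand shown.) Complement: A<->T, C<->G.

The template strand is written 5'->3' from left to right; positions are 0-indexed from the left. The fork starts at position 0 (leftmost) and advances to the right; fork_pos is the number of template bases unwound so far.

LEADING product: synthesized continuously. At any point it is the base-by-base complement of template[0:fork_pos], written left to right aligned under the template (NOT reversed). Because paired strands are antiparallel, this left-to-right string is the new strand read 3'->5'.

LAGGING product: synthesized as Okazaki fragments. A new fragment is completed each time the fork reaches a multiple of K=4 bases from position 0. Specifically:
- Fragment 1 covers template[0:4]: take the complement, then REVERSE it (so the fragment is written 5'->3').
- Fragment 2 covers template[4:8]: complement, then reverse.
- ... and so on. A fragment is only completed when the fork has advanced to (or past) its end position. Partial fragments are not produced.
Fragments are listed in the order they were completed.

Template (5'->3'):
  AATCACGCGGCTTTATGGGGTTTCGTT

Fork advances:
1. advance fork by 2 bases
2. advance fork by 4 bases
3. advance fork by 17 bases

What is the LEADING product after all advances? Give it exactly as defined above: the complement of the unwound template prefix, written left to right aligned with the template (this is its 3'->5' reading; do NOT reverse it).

Answer: TTAGTGCGCCGAAATACCCCAAA

Derivation:
Step 1: advance 2 -> fork_pos = 0 + 2 = 2.
Step 2: advance 4 -> fork_pos = 2 + 4 = 6.
Step 3: advance 17 -> fork_pos = 6 + 17 = 23.
Unwound prefix: template[0:23] = AATCACGCGGCTTTATGGGGTTT
Complement it base by base (A<->T, C<->G), keeping left-to-right order:
  [0:5] AATCA -> TTAGT
  [5:10] CGCGG -> GCGCC
  [10:15] CTTTA -> GAAAT
  [15:20] TGGGG -> ACCCC
  [20:23] TTT -> AAA
Concatenate: TTAGTGCGCCGAAATACCCCAAA (length 23; written aligned with the template, i.e. 3'->5').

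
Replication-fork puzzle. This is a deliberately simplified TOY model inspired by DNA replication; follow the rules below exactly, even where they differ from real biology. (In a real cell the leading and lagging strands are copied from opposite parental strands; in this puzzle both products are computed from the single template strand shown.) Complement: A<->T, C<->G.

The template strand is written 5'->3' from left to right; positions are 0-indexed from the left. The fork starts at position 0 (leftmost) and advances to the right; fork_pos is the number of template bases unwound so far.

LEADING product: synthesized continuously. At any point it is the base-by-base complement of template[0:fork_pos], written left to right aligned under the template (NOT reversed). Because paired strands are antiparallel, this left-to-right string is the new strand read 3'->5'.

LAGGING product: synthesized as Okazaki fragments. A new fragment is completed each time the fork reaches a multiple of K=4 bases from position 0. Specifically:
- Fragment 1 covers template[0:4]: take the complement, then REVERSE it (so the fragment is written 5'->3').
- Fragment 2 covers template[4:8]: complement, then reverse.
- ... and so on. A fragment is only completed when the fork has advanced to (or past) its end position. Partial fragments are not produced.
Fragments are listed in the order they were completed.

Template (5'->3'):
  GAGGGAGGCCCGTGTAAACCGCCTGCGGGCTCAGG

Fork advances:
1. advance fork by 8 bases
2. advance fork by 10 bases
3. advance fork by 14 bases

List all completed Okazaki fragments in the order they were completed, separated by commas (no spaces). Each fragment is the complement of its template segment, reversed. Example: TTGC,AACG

Answer: CCTC,CCTC,CGGG,TACA,GGTT,AGGC,CCGC,GAGC

Derivation:
Step 1: advance 8 -> fork_pos = 0 + 8 = 8. Reached multiple(s) of 4: 4, 8 -> fragments 1-2 completed (2 total).
Step 2: advance 10 -> fork_pos = 8 + 10 = 18. Reached multiple(s) of 4: 12, 16 -> fragments 3-4 completed (4 total).
Step 3: advance 14 -> fork_pos = 18 + 14 = 32. Reached multiple(s) of 4: 20, 24, 28, 32 -> fragments 5-8 completed (8 total).
Final fork_pos = 32, so 8 fragment(s) are complete. Build each: template segment -> complement -> reverse.
Fragment 1: template[0:4] = GAGG -> complement CTCC -> reversed CCTC
Fragment 2: template[4:8] = GAGG -> complement CTCC -> reversed CCTC
Fragment 3: template[8:12] = CCCG -> complement GGGC -> reversed CGGG
Fragment 4: template[12:16] = TGTA -> complement ACAT -> reversed TACA
Fragment 5: template[16:20] = AACC -> complement TTGG -> reversed GGTT
Fragment 6: template[20:24] = GCCT -> complement CGGA -> reversed AGGC
Fragment 7: template[24:28] = GCGG -> complement CGCC -> reversed CCGC
Fragment 8: template[28:32] = GCTC -> complement CGAG -> reversed GAGC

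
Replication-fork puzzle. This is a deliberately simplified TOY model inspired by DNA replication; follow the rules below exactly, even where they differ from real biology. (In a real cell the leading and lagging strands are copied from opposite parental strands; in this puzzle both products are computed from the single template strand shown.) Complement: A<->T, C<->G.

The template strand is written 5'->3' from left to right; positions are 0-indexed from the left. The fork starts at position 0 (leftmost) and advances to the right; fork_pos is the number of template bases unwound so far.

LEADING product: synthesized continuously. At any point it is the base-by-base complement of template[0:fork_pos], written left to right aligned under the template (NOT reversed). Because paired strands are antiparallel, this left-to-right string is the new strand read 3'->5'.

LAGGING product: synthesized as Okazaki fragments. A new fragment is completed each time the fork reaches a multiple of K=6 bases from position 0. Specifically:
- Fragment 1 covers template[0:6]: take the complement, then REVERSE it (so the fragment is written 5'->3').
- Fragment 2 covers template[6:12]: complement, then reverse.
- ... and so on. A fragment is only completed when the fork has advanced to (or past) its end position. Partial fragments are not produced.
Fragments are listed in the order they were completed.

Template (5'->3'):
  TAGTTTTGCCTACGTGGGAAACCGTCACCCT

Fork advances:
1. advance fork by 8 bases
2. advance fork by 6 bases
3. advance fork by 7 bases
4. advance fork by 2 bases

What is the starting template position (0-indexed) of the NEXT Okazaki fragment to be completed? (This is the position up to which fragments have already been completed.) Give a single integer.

Step 1: advance 8 -> fork_pos = 0 + 8 = 8. Reached multiple(s) of 6: 6 -> fragment 1 completed (1 total).
Step 2: advance 6 -> fork_pos = 8 + 6 = 14. Reached multiple(s) of 6: 12 -> fragment 2 completed (2 total).
Step 3: advance 7 -> fork_pos = 14 + 7 = 21. Reached multiple(s) of 6: 18 -> fragment 3 completed (3 total).
Step 4: advance 2 -> fork_pos = 21 + 2 = 23. Next multiple of 6 is 24 (not reached); still 3 fragment(s).
3 fragment(s) completed, covering template[0:18] (3 x 6 = 18). The next fragment, fragment 4, covers template[18:24], so it starts at position 18.

Answer: 18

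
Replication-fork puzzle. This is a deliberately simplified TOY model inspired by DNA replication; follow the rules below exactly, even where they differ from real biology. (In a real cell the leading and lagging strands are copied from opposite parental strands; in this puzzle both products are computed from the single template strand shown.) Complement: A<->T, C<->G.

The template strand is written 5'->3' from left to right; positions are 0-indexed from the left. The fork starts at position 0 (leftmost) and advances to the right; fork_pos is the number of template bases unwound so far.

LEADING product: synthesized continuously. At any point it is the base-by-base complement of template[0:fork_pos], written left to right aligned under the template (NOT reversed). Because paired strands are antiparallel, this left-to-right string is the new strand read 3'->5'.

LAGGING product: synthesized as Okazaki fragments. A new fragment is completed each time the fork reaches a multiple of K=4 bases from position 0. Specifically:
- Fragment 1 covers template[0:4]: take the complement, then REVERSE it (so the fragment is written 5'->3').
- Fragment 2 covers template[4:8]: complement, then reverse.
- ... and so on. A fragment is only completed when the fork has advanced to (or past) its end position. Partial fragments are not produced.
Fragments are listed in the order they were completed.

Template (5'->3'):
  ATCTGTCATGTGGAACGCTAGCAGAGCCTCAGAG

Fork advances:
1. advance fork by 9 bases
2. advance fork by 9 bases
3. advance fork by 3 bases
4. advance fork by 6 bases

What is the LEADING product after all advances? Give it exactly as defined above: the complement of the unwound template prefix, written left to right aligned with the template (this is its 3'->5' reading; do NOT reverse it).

Answer: TAGACAGTACACCTTGCGATCGTCTCG

Derivation:
Step 1: advance 9 -> fork_pos = 0 + 9 = 9.
Step 2: advance 9 -> fork_pos = 9 + 9 = 18.
Step 3: advance 3 -> fork_pos = 18 + 3 = 21.
Step 4: advance 6 -> fork_pos = 21 + 6 = 27.
Unwound prefix: template[0:27] = ATCTGTCATGTGGAACGCTAGCAGAGC
Complement it base by base (A<->T, C<->G), keeping left-to-right order:
  [0:5] ATCTG -> TAGAC
  [5:10] TCATG -> AGTAC
  [10:15] TGGAA -> ACCTT
  [15:20] CGCTA -> GCGAT
  [20:25] GCAGA -> CGTCT
  [25:27] GC -> CG
Concatenate: TAGACAGTACACCTTGCGATCGTCTCG (length 27; written aligned with the template, i.e. 3'->5').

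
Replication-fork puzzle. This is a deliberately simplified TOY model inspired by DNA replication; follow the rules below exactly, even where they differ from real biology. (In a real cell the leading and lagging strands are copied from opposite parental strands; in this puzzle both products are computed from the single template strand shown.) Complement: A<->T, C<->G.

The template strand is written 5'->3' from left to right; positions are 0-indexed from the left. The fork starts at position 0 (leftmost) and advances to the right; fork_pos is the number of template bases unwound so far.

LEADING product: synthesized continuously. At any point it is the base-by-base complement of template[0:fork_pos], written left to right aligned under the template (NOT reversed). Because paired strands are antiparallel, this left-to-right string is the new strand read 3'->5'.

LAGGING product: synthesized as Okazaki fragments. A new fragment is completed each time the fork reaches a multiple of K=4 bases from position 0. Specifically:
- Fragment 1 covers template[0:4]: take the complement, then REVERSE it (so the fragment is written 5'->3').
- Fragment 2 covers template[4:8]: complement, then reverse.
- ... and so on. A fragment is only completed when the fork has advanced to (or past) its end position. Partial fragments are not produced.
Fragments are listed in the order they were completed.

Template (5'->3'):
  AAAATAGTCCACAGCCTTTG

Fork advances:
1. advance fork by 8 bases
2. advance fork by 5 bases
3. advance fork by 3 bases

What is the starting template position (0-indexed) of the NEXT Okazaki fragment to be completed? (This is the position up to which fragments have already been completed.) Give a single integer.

Answer: 16

Derivation:
Step 1: advance 8 -> fork_pos = 0 + 8 = 8. Reached multiple(s) of 4: 4, 8 -> fragments 1-2 completed (2 total).
Step 2: advance 5 -> fork_pos = 8 + 5 = 13. Reached multiple(s) of 4: 12 -> fragment 3 completed (3 total).
Step 3: advance 3 -> fork_pos = 13 + 3 = 16. Reached multiple(s) of 4: 16 -> fragment 4 completed (4 total).
4 fragment(s) completed, covering template[0:16] (4 x 4 = 16). The next fragment, fragment 5, covers template[16:20], so it starts at position 16.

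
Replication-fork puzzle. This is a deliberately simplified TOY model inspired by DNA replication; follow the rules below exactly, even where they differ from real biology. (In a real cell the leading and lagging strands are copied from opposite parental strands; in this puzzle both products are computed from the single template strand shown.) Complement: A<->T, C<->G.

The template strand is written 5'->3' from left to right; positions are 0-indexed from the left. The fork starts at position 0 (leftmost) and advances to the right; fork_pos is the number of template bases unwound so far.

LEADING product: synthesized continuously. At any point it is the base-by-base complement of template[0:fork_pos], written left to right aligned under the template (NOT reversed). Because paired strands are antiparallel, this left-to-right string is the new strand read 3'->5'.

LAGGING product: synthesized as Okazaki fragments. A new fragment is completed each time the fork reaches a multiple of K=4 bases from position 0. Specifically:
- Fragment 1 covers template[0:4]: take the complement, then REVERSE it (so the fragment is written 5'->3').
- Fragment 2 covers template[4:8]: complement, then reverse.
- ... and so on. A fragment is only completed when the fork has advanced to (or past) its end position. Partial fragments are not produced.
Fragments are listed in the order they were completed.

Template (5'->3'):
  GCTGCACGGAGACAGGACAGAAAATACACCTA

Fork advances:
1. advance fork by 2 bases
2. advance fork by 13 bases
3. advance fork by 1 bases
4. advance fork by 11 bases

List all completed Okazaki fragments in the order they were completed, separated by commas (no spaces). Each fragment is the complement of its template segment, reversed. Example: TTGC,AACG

Step 1: advance 2 -> fork_pos = 0 + 2 = 2. Next multiple of 4 is 4 (not reached); still 0 fragment(s).
Step 2: advance 13 -> fork_pos = 2 + 13 = 15. Reached multiple(s) of 4: 4, 8, 12 -> fragments 1-3 completed (3 total).
Step 3: advance 1 -> fork_pos = 15 + 1 = 16. Reached multiple(s) of 4: 16 -> fragment 4 completed (4 total).
Step 4: advance 11 -> fork_pos = 16 + 11 = 27. Reached multiple(s) of 4: 20, 24 -> fragments 5-6 completed (6 total).
Final fork_pos = 27, so 6 fragment(s) are complete. Build each: template segment -> complement -> reverse.
Fragment 1: template[0:4] = GCTG -> complement CGAC -> reversed CAGC
Fragment 2: template[4:8] = CACG -> complement GTGC -> reversed CGTG
Fragment 3: template[8:12] = GAGA -> complement CTCT -> reversed TCTC
Fragment 4: template[12:16] = CAGG -> complement GTCC -> reversed CCTG
Fragment 5: template[16:20] = ACAG -> complement TGTC -> reversed CTGT
Fragment 6: template[20:24] = AAAA -> complement TTTT -> reversed TTTT

Answer: CAGC,CGTG,TCTC,CCTG,CTGT,TTTT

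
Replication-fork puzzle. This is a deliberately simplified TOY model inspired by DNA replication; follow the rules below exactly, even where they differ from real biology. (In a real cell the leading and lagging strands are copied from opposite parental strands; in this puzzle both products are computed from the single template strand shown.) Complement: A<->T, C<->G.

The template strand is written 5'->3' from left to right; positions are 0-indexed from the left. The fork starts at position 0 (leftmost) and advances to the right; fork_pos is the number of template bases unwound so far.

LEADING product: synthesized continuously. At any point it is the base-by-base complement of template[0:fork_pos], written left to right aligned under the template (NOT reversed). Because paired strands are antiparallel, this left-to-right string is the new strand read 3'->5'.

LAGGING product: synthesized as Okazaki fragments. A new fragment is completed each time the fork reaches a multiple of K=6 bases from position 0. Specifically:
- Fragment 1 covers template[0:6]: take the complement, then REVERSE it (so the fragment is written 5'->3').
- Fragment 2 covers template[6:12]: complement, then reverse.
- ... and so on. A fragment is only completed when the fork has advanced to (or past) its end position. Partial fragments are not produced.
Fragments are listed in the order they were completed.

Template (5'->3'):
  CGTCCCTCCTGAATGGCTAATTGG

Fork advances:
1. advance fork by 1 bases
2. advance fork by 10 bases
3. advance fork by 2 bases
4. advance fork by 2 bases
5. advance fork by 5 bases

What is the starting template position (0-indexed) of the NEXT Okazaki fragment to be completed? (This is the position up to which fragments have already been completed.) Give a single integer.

Answer: 18

Derivation:
Step 1: advance 1 -> fork_pos = 0 + 1 = 1. Next multiple of 6 is 6 (not reached); still 0 fragment(s).
Step 2: advance 10 -> fork_pos = 1 + 10 = 11. Reached multiple(s) of 6: 6 -> fragment 1 completed (1 total).
Step 3: advance 2 -> fork_pos = 11 + 2 = 13. Reached multiple(s) of 6: 12 -> fragment 2 completed (2 total).
Step 4: advance 2 -> fork_pos = 13 + 2 = 15. Next multiple of 6 is 18 (not reached); still 2 fragment(s).
Step 5: advance 5 -> fork_pos = 15 + 5 = 20. Reached multiple(s) of 6: 18 -> fragment 3 completed (3 total).
3 fragment(s) completed, covering template[0:18] (3 x 6 = 18). The next fragment, fragment 4, covers template[18:24], so it starts at position 18.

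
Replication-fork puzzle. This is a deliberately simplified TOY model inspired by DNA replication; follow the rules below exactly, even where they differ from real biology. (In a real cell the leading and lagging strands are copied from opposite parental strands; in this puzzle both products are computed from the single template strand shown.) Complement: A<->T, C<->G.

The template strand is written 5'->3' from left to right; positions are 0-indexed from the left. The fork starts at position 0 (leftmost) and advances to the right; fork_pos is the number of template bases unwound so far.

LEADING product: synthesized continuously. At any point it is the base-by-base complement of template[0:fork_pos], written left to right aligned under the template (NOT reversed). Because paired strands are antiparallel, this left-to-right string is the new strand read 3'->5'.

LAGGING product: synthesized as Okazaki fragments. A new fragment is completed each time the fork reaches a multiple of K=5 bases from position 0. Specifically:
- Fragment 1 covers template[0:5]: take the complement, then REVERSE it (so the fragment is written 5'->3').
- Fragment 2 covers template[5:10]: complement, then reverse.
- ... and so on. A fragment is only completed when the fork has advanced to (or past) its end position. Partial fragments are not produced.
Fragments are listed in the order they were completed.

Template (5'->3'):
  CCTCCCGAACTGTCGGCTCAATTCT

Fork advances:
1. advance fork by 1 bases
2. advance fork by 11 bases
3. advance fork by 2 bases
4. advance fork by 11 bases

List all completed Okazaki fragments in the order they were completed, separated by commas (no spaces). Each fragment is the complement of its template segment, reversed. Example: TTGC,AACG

Step 1: advance 1 -> fork_pos = 0 + 1 = 1. Next multiple of 5 is 5 (not reached); still 0 fragment(s).
Step 2: advance 11 -> fork_pos = 1 + 11 = 12. Reached multiple(s) of 5: 5, 10 -> fragments 1-2 completed (2 total).
Step 3: advance 2 -> fork_pos = 12 + 2 = 14. Next multiple of 5 is 15 (not reached); still 2 fragment(s).
Step 4: advance 11 -> fork_pos = 14 + 11 = 25. Reached multiple(s) of 5: 15, 20, 25 -> fragments 3-5 completed (5 total).
Final fork_pos = 25, so 5 fragment(s) are complete. Build each: template segment -> complement -> reverse.
Fragment 1: template[0:5] = CCTCC -> complement GGAGG -> reversed GGAGG
Fragment 2: template[5:10] = CGAAC -> complement GCTTG -> reversed GTTCG
Fragment 3: template[10:15] = TGTCG -> complement ACAGC -> reversed CGACA
Fragment 4: template[15:20] = GCTCA -> complement CGAGT -> reversed TGAGC
Fragment 5: template[20:25] = ATTCT -> complement TAAGA -> reversed AGAAT

Answer: GGAGG,GTTCG,CGACA,TGAGC,AGAAT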